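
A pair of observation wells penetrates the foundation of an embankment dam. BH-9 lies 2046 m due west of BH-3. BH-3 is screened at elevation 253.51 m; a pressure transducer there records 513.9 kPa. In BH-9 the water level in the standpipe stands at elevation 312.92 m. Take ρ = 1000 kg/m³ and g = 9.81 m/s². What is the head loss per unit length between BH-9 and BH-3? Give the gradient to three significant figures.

i ≈ 0.00343 m/m

Pressure head at BH-3: ψ = P/(ρg) = 513.9×1000 / (1000 × 9.81) = 52.39 m.
Total head at BH-3: h = z + ψ = 253.51 + 52.39 = 305.90 m.
Total head at BH-9: h = 312.92 m (water level in the piezometer is the total head).
Head difference: h(BH-3) − h(BH-9) = 305.90 − 312.92 = -7.02 m.
Hydraulic gradient: i = |Δh| / L = 7.02 / 2046 = 0.00343.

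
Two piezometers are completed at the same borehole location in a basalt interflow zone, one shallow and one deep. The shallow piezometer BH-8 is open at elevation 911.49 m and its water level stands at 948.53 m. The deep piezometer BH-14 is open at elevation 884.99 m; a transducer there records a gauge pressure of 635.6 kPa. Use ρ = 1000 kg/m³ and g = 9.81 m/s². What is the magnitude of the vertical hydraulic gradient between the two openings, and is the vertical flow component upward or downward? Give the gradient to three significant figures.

Total head at BH-8: h = 948.53 m (water level in the standpipe).
Pressure head at BH-14: ψ = P/(ρg) = 635.6×1000 / (1000 × 9.81) = 64.79 m.
Total head at BH-14: h = z + ψ = 884.99 + 64.79 = 949.78 m.
Δh = h(BH-8) − h(BH-14) = 948.53 − 949.78 = -1.25 m.
Vertical separation Δz = 911.49 − 884.99 = 26.50 m.
|i_v| = |Δh| / Δz = 1.25 / 26.50 = 0.0472.
Head is higher in the deep piezometer, so vertical flow is upward (discharge condition).

|i_v| ≈ 0.0472; vertical flow is upward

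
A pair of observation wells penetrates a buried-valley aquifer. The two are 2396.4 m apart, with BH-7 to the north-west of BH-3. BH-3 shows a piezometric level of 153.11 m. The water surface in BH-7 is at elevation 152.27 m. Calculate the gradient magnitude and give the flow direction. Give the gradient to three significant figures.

Total head at BH-3: h = 153.11 m (water level in the piezometer is the total head).
Total head at BH-7: h = 152.27 m (water level in the piezometer is the total head).
Head difference: h(BH-3) − h(BH-7) = 153.11 − 152.27 = 0.84 m.
Hydraulic gradient: i = |Δh| / L = 0.84 / 2396.4 = 0.000351.
Flow is from higher to lower head: from BH-3 toward BH-7, i.e. toward the north-west.

i ≈ 0.000351; groundwater flows toward the north-west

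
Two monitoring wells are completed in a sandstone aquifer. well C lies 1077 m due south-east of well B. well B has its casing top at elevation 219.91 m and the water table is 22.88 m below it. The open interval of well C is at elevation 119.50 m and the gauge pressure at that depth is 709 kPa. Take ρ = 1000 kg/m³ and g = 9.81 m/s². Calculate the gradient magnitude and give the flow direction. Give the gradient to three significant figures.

i ≈ 0.00488; groundwater flows toward the south-east

Total head at well B: h = 219.91 − 22.88 = 197.03 m.
Pressure head at well C: ψ = P/(ρg) = 709×1000 / (1000 × 9.81) = 72.27 m.
Total head at well C: h = z + ψ = 119.50 + 72.27 = 191.77 m.
Head difference: h(well B) − h(well C) = 197.03 − 191.77 = 5.26 m.
Hydraulic gradient: i = |Δh| / L = 5.26 / 1077 = 0.00488.
Flow is from higher to lower head: from well B toward well C, i.e. toward the south-east.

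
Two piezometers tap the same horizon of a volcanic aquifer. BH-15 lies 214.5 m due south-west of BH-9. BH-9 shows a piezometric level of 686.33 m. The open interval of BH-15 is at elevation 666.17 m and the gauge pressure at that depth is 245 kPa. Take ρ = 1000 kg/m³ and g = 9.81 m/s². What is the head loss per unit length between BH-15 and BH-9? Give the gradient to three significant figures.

Total head at BH-9: h = 686.33 m (water level in the piezometer is the total head).
Pressure head at BH-15: ψ = P/(ρg) = 245×1000 / (1000 × 9.81) = 24.97 m.
Total head at BH-15: h = z + ψ = 666.17 + 24.97 = 691.14 m.
Head difference: h(BH-9) − h(BH-15) = 686.33 − 691.14 = -4.81 m.
Hydraulic gradient: i = |Δh| / L = 4.81 / 214.5 = 0.0224.

i ≈ 0.0224 m/m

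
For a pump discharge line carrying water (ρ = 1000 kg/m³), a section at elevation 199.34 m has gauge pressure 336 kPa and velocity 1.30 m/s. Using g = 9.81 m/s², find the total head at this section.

Pressure head ψ = P/(ρg) = 336×1000 / (1000 × 9.81) = 34.25 m.
Velocity head = v²/(2g) = 1.30² / (2 × 9.81) = 0.086 m.
h = z + ψ + v²/(2g) = 199.34 + 34.25 + 0.086 = 233.68 m.

h ≈ 233.68 m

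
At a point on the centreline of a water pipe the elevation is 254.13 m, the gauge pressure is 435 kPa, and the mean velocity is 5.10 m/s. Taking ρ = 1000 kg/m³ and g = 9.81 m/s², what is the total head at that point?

h ≈ 299.80 m

Pressure head ψ = P/(ρg) = 435×1000 / (1000 × 9.81) = 44.34 m.
Velocity head = v²/(2g) = 5.10² / (2 × 9.81) = 1.326 m.
h = z + ψ + v²/(2g) = 254.13 + 44.34 + 1.326 = 299.80 m.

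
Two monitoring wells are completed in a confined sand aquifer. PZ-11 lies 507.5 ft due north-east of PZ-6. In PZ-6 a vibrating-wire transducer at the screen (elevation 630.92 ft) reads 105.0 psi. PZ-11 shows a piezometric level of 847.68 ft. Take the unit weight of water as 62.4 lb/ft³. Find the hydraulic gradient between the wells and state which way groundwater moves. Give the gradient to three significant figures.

i ≈ 0.0503; groundwater flows toward the north-east

Pressure head at PZ-6: ψ = 144·P/γ = 144 × 105.0 / 62.4 = 242.31 ft.
Total head at PZ-6: h = z + ψ = 630.92 + 242.31 = 873.23 ft.
Total head at PZ-11: h = 847.68 ft (water level in the piezometer is the total head).
Head difference: h(PZ-6) − h(PZ-11) = 873.23 − 847.68 = 25.55 ft.
Hydraulic gradient: i = |Δh| / L = 25.55 / 507.5 = 0.0503.
Flow is from higher to lower head: from PZ-6 toward PZ-11, i.e. toward the north-east.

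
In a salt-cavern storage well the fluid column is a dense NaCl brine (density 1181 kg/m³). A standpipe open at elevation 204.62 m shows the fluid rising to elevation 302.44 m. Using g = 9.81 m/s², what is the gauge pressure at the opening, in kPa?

P ≈ 1130 kPa

Pressure head ψ = h − z = 302.44 − 204.62 = 97.82 m.
P = ρgψ = 1181 × 9.81 × 97.82 = 1133304 Pa ≈ 1130 kPa.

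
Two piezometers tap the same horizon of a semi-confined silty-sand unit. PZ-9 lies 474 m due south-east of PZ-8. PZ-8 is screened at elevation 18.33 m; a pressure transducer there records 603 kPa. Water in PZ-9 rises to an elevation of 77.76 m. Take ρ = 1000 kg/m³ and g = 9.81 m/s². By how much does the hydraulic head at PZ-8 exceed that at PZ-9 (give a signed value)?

Δh ≈ 2.04 m

Pressure head at PZ-8: ψ = P/(ρg) = 603×1000 / (1000 × 9.81) = 61.47 m.
Total head at PZ-8: h = z + ψ = 18.33 + 61.47 = 79.80 m.
Total head at PZ-9: h = 77.76 m (water level in the piezometer is the total head).
Head difference: h(PZ-8) − h(PZ-9) = 79.80 − 77.76 = 2.04 m.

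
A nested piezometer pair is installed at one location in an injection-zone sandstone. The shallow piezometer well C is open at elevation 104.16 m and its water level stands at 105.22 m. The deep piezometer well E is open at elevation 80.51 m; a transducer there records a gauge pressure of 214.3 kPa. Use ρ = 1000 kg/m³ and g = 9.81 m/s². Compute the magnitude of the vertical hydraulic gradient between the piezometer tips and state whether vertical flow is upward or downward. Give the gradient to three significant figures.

Total head at well C: h = 105.22 m (water level in the standpipe).
Pressure head at well E: ψ = P/(ρg) = 214.3×1000 / (1000 × 9.81) = 21.85 m.
Total head at well E: h = z + ψ = 80.51 + 21.85 = 102.36 m.
Δh = h(well C) − h(well E) = 105.22 − 102.36 = 2.86 m.
Vertical separation Δz = 104.16 − 80.51 = 23.65 m.
|i_v| = |Δh| / Δz = 2.86 / 23.65 = 0.121.
Head is higher in the shallow piezometer, so vertical flow is downward (recharge condition).

|i_v| ≈ 0.121; vertical flow is downward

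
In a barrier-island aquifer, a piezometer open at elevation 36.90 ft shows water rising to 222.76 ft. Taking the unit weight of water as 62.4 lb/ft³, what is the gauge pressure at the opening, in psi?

P ≈ 80.5 psi

Pressure head ψ = h − z = 222.76 − 36.90 = 185.86 ft.
P = γ·ψ / 144 = 62.4 × 185.86 / 144 = 80.5 psi.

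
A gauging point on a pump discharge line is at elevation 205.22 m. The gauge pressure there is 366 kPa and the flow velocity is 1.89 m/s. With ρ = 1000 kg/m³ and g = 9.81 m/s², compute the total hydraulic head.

Pressure head ψ = P/(ρg) = 366×1000 / (1000 × 9.81) = 37.31 m.
Velocity head = v²/(2g) = 1.89² / (2 × 9.81) = 0.182 m.
h = z + ψ + v²/(2g) = 205.22 + 37.31 + 0.182 = 242.71 m.

h ≈ 242.71 m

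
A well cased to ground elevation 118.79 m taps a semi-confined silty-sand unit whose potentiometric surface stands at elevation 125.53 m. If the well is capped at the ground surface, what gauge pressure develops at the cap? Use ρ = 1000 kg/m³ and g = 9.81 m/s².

P ≈ 66.1 kPa

Head above the cap: Δh = 125.53 − 118.79 = 6.74 m.
P = ρgΔh = 1000 × 9.81 × 6.74 = 66119 Pa ≈ 66.1 kPa.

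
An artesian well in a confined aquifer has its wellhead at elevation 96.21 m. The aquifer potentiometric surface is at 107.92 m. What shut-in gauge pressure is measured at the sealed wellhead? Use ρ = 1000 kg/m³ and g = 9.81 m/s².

P ≈ 115 kPa

Head above the cap: Δh = 107.92 − 96.21 = 11.71 m.
P = ρgΔh = 1000 × 9.81 × 11.71 = 114875 Pa ≈ 115 kPa.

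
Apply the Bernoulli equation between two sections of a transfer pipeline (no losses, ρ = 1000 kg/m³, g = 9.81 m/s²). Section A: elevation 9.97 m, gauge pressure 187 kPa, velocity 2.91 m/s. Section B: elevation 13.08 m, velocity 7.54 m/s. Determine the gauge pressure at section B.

P₂ ≈ 132 kPa

Pressure head at A: ψ₁ = P₁/(ρg) = 187×1000 / (1000 × 9.81) = 19.06 m.
Velocity heads: v₁²/2g = 2.91²/19.62 = 0.432 m; v₂²/2g = 7.54²/19.62 = 2.898 m.
Total head H = z₁ + ψ₁ + v₁²/2g = 9.97 + 19.06 + 0.432 = 29.46 m.
ψ₂ = H − z₂ − v₂²/2g = 29.46 − 13.08 − 2.898 = 13.48 m.
P₂ = ρgψ₂ = 1000 × 9.81 × 13.48 ≈ 132 kPa.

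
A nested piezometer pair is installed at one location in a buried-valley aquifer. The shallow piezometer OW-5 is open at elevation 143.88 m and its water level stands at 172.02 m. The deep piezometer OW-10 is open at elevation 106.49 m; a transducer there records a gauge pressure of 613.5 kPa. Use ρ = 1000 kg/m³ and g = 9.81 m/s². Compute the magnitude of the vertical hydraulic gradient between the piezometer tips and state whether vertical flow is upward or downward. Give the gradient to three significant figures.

Total head at OW-5: h = 172.02 m (water level in the standpipe).
Pressure head at OW-10: ψ = P/(ρg) = 613.5×1000 / (1000 × 9.81) = 62.54 m.
Total head at OW-10: h = z + ψ = 106.49 + 62.54 = 169.03 m.
Δh = h(OW-5) − h(OW-10) = 172.02 − 169.03 = 2.99 m.
Vertical separation Δz = 143.88 − 106.49 = 37.39 m.
|i_v| = |Δh| / Δz = 2.99 / 37.39 = 0.0800.
Head is higher in the shallow piezometer, so vertical flow is downward (recharge condition).

|i_v| ≈ 0.0800; vertical flow is downward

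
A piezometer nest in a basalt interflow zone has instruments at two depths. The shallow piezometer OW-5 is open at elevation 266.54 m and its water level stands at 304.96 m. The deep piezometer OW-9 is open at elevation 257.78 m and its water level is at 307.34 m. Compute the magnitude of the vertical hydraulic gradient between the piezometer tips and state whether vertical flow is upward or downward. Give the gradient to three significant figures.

Total head at OW-5: h = 304.96 m (water level in the standpipe).
Total head at OW-9: h = 307.34 m.
Δh = h(OW-5) − h(OW-9) = 304.96 − 307.34 = -2.38 m.
Vertical separation Δz = 266.54 − 257.78 = 8.76 m.
|i_v| = |Δh| / Δz = 2.38 / 8.76 = 0.272.
Head is higher in the deep piezometer, so vertical flow is upward (discharge condition).

|i_v| ≈ 0.272; vertical flow is upward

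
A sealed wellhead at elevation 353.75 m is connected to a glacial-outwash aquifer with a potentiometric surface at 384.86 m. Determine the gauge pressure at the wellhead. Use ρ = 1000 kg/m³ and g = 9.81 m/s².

Head above the cap: Δh = 384.86 − 353.75 = 31.11 m.
P = ρgΔh = 1000 × 9.81 × 31.11 = 305189 Pa ≈ 305 kPa.

P ≈ 305 kPa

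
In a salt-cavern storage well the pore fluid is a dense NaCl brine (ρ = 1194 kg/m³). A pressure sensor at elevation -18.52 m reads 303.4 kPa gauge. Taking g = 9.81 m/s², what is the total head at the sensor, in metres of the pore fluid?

h ≈ 7.38 m

ψ = P/(ρg) = 303.4×1000 / (1194 × 9.81) = 25.90 m.
h = z + ψ = -18.52 + 25.90 = 7.38 m.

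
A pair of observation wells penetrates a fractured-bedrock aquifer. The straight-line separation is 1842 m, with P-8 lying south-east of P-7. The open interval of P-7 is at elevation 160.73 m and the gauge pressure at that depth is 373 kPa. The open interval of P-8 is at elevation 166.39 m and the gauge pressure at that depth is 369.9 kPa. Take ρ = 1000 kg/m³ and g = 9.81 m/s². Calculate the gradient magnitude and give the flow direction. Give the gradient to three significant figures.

Pressure head at P-7: ψ = P/(ρg) = 373×1000 / (1000 × 9.81) = 38.02 m.
Total head at P-7: h = z + ψ = 160.73 + 38.02 = 198.75 m.
Pressure head at P-8: ψ = P/(ρg) = 369.9×1000 / (1000 × 9.81) = 37.71 m.
Total head at P-8: h = z + ψ = 166.39 + 37.71 = 204.10 m.
Head difference: h(P-7) − h(P-8) = 198.75 − 204.10 = -5.35 m.
Hydraulic gradient: i = |Δh| / L = 5.35 / 1842 = 0.00290.
Flow is from higher to lower head: from P-8 toward P-7, i.e. toward the north-west.

i ≈ 0.00290; groundwater flows toward the north-west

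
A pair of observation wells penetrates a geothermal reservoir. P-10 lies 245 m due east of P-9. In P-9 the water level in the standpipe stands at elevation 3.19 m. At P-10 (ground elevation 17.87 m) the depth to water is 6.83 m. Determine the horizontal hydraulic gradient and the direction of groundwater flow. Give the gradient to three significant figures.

i ≈ 0.0320; groundwater flows toward the west

Total head at P-9: h = 3.19 m (water level in the piezometer is the total head).
Total head at P-10: h = 17.87 − 6.83 = 11.04 m.
Head difference: h(P-9) − h(P-10) = 3.19 − 11.04 = -7.85 m.
Hydraulic gradient: i = |Δh| / L = 7.85 / 245 = 0.0320.
Flow is from higher to lower head: from P-10 toward P-9, i.e. toward the west.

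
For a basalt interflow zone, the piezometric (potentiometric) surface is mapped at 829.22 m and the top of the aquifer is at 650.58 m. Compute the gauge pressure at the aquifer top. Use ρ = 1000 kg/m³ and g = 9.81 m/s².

Pressure head at the aquifer top: ψ = h − z = 829.22 − 650.58 = 178.64 m.
P = ρgψ = 1000 × 9.81 × 178.64 = 1752458 Pa ≈ 1750 kPa.

P ≈ 1750 kPa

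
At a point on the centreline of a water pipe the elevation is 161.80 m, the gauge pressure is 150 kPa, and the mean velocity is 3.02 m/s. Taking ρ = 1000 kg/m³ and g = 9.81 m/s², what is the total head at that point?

Pressure head ψ = P/(ρg) = 150×1000 / (1000 × 9.81) = 15.29 m.
Velocity head = v²/(2g) = 3.02² / (2 × 9.81) = 0.465 m.
h = z + ψ + v²/(2g) = 161.80 + 15.29 + 0.465 = 177.56 m.

h ≈ 177.56 m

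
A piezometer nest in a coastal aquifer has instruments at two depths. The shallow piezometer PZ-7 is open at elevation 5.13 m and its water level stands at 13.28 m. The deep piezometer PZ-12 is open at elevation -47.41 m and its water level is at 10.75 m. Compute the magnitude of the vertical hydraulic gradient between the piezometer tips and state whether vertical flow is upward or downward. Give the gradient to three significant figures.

Total head at PZ-7: h = 13.28 m (water level in the standpipe).
Total head at PZ-12: h = 10.75 m.
Δh = h(PZ-7) − h(PZ-12) = 13.28 − 10.75 = 2.53 m.
Vertical separation Δz = 5.13 − (-47.41) = 52.54 m.
|i_v| = |Δh| / Δz = 2.53 / 52.54 = 0.0482.
Head is higher in the shallow piezometer, so vertical flow is downward (recharge condition).

|i_v| ≈ 0.0482; vertical flow is downward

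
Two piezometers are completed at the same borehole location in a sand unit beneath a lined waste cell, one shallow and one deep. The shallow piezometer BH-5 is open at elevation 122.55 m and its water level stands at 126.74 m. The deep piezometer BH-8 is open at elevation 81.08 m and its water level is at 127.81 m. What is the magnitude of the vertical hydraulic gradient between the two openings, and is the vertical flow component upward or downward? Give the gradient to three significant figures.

Total head at BH-5: h = 126.74 m (water level in the standpipe).
Total head at BH-8: h = 127.81 m.
Δh = h(BH-5) − h(BH-8) = 126.74 − 127.81 = -1.07 m.
Vertical separation Δz = 122.55 − 81.08 = 41.47 m.
|i_v| = |Δh| / Δz = 1.07 / 41.47 = 0.0258.
Head is higher in the deep piezometer, so vertical flow is upward (discharge condition).

|i_v| ≈ 0.0258; vertical flow is upward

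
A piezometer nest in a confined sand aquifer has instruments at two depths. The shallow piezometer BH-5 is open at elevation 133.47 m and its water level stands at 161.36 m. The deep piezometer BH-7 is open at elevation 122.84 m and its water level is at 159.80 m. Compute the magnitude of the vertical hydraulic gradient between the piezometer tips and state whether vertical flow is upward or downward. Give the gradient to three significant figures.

Total head at BH-5: h = 161.36 m (water level in the standpipe).
Total head at BH-7: h = 159.80 m.
Δh = h(BH-5) − h(BH-7) = 161.36 − 159.80 = 1.56 m.
Vertical separation Δz = 133.47 − 122.84 = 10.63 m.
|i_v| = |Δh| / Δz = 1.56 / 10.63 = 0.147.
Head is higher in the shallow piezometer, so vertical flow is downward (recharge condition).

|i_v| ≈ 0.147; vertical flow is downward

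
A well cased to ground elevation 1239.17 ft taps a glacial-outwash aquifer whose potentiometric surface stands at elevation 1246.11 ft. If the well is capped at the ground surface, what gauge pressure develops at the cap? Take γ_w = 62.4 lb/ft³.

P ≈ 3.01 psi

Head above the cap: Δh = 1246.11 − 1239.17 = 6.94 ft.
P = γΔh/144 = 62.4 × 6.94 / 144 = 3.01 psi.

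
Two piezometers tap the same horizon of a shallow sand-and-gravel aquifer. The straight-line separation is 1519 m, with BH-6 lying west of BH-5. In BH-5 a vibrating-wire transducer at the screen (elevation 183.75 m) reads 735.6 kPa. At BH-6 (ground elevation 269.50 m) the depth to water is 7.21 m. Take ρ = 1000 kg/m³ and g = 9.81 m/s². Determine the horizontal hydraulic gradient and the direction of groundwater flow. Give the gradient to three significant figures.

i ≈ 0.00234; groundwater flows toward the east

Pressure head at BH-5: ψ = P/(ρg) = 735.6×1000 / (1000 × 9.81) = 74.98 m.
Total head at BH-5: h = z + ψ = 183.75 + 74.98 = 258.73 m.
Total head at BH-6: h = 269.50 − 7.21 = 262.29 m.
Head difference: h(BH-5) − h(BH-6) = 258.73 − 262.29 = -3.56 m.
Hydraulic gradient: i = |Δh| / L = 3.56 / 1519 = 0.00234.
Flow is from higher to lower head: from BH-6 toward BH-5, i.e. toward the east.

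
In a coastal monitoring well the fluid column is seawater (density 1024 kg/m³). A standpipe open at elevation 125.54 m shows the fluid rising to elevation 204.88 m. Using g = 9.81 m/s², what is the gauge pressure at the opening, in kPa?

Pressure head ψ = h − z = 204.88 − 125.54 = 79.34 m.
P = ρgψ = 1024 × 9.81 × 79.34 = 797005 Pa ≈ 797 kPa.

P ≈ 797 kPa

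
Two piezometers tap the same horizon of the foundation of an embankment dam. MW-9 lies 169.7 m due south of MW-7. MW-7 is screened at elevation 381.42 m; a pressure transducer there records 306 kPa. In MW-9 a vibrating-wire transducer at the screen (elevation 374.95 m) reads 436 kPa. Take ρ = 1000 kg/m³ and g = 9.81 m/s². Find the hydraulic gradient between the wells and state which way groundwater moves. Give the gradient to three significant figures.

i ≈ 0.0400; groundwater flows toward the north

Pressure head at MW-7: ψ = P/(ρg) = 306×1000 / (1000 × 9.81) = 31.19 m.
Total head at MW-7: h = z + ψ = 381.42 + 31.19 = 412.61 m.
Pressure head at MW-9: ψ = P/(ρg) = 436×1000 / (1000 × 9.81) = 44.44 m.
Total head at MW-9: h = z + ψ = 374.95 + 44.44 = 419.39 m.
Head difference: h(MW-7) − h(MW-9) = 412.61 − 419.39 = -6.78 m.
Hydraulic gradient: i = |Δh| / L = 6.78 / 169.7 = 0.0400.
Flow is from higher to lower head: from MW-9 toward MW-7, i.e. toward the north.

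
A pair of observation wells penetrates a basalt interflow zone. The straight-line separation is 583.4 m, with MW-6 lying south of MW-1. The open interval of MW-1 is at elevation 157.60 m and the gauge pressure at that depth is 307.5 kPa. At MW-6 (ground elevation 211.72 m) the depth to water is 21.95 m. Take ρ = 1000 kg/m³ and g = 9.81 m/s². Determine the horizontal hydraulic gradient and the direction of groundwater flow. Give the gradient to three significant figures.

Pressure head at MW-1: ψ = P/(ρg) = 307.5×1000 / (1000 × 9.81) = 31.35 m.
Total head at MW-1: h = z + ψ = 157.60 + 31.35 = 188.95 m.
Total head at MW-6: h = 211.72 − 21.95 = 189.77 m.
Head difference: h(MW-1) − h(MW-6) = 188.95 − 189.77 = -0.82 m.
Hydraulic gradient: i = |Δh| / L = 0.82 / 583.4 = 0.00141.
Flow is from higher to lower head: from MW-6 toward MW-1, i.e. toward the north.

i ≈ 0.00141; groundwater flows toward the north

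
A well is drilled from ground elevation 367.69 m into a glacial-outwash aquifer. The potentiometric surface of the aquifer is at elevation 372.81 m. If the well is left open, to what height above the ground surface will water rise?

Water rises to the potentiometric surface, so the rise above ground = 372.81 − 367.69 = 5.12 m.

≈ 5.12 m above ground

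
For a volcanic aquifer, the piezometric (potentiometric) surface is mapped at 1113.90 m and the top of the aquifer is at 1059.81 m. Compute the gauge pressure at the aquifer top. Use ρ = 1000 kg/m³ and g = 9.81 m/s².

P ≈ 531 kPa

Pressure head at the aquifer top: ψ = h − z = 1113.90 − 1059.81 = 54.09 m.
P = ρgψ = 1000 × 9.81 × 54.09 = 530623 Pa ≈ 531 kPa.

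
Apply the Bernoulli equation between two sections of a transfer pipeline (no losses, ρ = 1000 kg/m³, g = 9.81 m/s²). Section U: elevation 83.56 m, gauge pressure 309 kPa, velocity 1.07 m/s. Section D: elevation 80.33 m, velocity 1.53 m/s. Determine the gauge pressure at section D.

Pressure head at U: ψ₁ = P₁/(ρg) = 309×1000 / (1000 × 9.81) = 31.50 m.
Velocity heads: v₁²/2g = 1.07²/19.62 = 0.058 m; v₂²/2g = 1.53²/19.62 = 0.119 m.
Total head H = z₁ + ψ₁ + v₁²/2g = 83.56 + 31.50 + 0.058 = 115.12 m.
ψ₂ = H − z₂ − v₂²/2g = 115.12 − 80.33 − 0.119 = 34.67 m.
P₂ = ρgψ₂ = 1000 × 9.81 × 34.67 ≈ 340 kPa.

P₂ ≈ 340 kPa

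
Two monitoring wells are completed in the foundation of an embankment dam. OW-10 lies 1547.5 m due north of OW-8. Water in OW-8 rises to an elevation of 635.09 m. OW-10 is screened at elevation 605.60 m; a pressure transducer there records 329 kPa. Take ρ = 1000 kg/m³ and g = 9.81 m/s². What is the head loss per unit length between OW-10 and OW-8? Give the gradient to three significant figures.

Total head at OW-8: h = 635.09 m (water level in the piezometer is the total head).
Pressure head at OW-10: ψ = P/(ρg) = 329×1000 / (1000 × 9.81) = 33.54 m.
Total head at OW-10: h = z + ψ = 605.60 + 33.54 = 639.14 m.
Head difference: h(OW-8) − h(OW-10) = 635.09 − 639.14 = -4.05 m.
Hydraulic gradient: i = |Δh| / L = 4.05 / 1547.5 = 0.00262.

i ≈ 0.00262 m/m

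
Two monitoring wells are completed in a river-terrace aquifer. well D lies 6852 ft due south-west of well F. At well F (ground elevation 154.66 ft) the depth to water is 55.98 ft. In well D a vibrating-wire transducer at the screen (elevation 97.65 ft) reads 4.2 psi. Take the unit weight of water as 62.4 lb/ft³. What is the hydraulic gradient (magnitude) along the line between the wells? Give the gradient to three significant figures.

Total head at well F: h = 154.66 − 55.98 = 98.68 ft.
Pressure head at well D: ψ = 144·P/γ = 144 × 4.2 / 62.4 = 9.69 ft.
Total head at well D: h = z + ψ = 97.65 + 9.69 = 107.34 ft.
Head difference: h(well F) − h(well D) = 98.68 − 107.34 = -8.66 ft.
Hydraulic gradient: i = |Δh| / L = 8.66 / 6852 = 0.00126.

i ≈ 0.00126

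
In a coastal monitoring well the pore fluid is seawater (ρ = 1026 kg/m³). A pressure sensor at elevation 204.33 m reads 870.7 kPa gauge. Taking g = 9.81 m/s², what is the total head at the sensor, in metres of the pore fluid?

h ≈ 290.84 m

ψ = P/(ρg) = 870.7×1000 / (1026 × 9.81) = 86.51 m.
h = z + ψ = 204.33 + 86.51 = 290.84 m.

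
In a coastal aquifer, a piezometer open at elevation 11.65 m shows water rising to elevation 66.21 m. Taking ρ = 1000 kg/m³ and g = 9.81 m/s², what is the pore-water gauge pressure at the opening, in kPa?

Pressure head ψ = h − z = 66.21 − 11.65 = 54.56 m.
P = ρgψ = 1000 × 9.81 × 54.56 = 535234 Pa ≈ 535 kPa.

P ≈ 535 kPa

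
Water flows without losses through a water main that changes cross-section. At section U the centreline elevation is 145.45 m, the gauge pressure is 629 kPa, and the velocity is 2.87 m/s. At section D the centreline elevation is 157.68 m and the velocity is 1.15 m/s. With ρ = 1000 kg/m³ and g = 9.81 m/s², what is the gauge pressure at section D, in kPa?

P₂ ≈ 512 kPa

Pressure head at U: ψ₁ = P₁/(ρg) = 629×1000 / (1000 × 9.81) = 64.12 m.
Velocity heads: v₁²/2g = 2.87²/19.62 = 0.420 m; v₂²/2g = 1.15²/19.62 = 0.067 m.
Total head H = z₁ + ψ₁ + v₁²/2g = 145.45 + 64.12 + 0.420 = 209.99 m.
ψ₂ = H − z₂ − v₂²/2g = 209.99 − 157.68 − 0.067 = 52.24 m.
P₂ = ρgψ₂ = 1000 × 9.81 × 52.24 ≈ 512 kPa.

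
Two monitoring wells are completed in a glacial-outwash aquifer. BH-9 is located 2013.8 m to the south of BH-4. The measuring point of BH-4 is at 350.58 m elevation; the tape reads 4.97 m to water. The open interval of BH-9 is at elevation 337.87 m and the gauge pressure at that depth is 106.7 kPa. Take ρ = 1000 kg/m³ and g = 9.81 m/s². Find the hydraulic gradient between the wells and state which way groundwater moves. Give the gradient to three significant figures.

i ≈ 0.00156; groundwater flows toward the north

Total head at BH-4: h = 350.58 − 4.97 = 345.61 m.
Pressure head at BH-9: ψ = P/(ρg) = 106.7×1000 / (1000 × 9.81) = 10.88 m.
Total head at BH-9: h = z + ψ = 337.87 + 10.88 = 348.75 m.
Head difference: h(BH-4) − h(BH-9) = 345.61 − 348.75 = -3.14 m.
Hydraulic gradient: i = |Δh| / L = 3.14 / 2013.8 = 0.00156.
Flow is from higher to lower head: from BH-9 toward BH-4, i.e. toward the north.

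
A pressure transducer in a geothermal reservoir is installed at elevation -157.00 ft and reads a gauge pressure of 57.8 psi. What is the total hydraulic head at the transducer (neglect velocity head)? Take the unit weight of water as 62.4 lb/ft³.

h ≈ -23.62 ft

ψ = 144·P/γ = 144 × 57.8 / 62.4 = 133.38 ft.
h = z + ψ = -157.00 + 133.38 = -23.62 ft.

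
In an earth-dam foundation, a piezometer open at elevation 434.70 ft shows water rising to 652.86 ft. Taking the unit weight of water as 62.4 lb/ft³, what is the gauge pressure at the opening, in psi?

Pressure head ψ = h − z = 652.86 − 434.70 = 218.16 ft.
P = γ·ψ / 144 = 62.4 × 218.16 / 144 = 94.5 psi.

P ≈ 94.5 psi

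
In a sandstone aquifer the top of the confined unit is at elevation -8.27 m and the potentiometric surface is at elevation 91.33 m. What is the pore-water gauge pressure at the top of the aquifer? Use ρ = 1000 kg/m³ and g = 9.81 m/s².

P ≈ 977 kPa

Pressure head at the aquifer top: ψ = h − z = 91.33 − (-8.27) = 99.60 m.
P = ρgψ = 1000 × 9.81 × 99.60 = 977076 Pa ≈ 977 kPa.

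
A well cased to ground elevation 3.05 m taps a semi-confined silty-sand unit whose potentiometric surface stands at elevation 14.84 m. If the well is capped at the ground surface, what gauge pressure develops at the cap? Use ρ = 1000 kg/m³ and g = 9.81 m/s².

P ≈ 116 kPa

Head above the cap: Δh = 14.84 − 3.05 = 11.79 m.
P = ρgΔh = 1000 × 9.81 × 11.79 = 115660 Pa ≈ 116 kPa.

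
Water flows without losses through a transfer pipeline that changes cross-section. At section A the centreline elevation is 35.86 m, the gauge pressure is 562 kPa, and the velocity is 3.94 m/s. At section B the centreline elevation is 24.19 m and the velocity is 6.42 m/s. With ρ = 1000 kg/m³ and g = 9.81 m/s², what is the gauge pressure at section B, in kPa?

P₂ ≈ 664 kPa

Pressure head at A: ψ₁ = P₁/(ρg) = 562×1000 / (1000 × 9.81) = 57.29 m.
Velocity heads: v₁²/2g = 3.94²/19.62 = 0.791 m; v₂²/2g = 6.42²/19.62 = 2.101 m.
Total head H = z₁ + ψ₁ + v₁²/2g = 35.86 + 57.29 + 0.791 = 93.94 m.
ψ₂ = H − z₂ − v₂²/2g = 93.94 − 24.19 − 2.101 = 67.65 m.
P₂ = ρgψ₂ = 1000 × 9.81 × 67.65 ≈ 664 kPa.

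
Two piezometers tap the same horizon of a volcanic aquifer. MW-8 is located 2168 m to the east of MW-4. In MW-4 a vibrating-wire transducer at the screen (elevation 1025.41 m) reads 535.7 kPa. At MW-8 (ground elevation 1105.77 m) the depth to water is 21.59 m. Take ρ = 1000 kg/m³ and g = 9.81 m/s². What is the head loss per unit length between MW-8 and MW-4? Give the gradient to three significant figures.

i ≈ 0.00192 m/m

Pressure head at MW-4: ψ = P/(ρg) = 535.7×1000 / (1000 × 9.81) = 54.61 m.
Total head at MW-4: h = z + ψ = 1025.41 + 54.61 = 1080.02 m.
Total head at MW-8: h = 1105.77 − 21.59 = 1084.18 m.
Head difference: h(MW-4) − h(MW-8) = 1080.02 − 1084.18 = -4.16 m.
Hydraulic gradient: i = |Δh| / L = 4.16 / 2168 = 0.00192.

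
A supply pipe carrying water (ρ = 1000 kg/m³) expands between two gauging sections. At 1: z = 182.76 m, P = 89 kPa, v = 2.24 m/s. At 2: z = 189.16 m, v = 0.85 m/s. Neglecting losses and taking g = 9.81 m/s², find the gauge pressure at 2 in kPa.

P₂ ≈ 28.4 kPa

Pressure head at 1: ψ₁ = P₁/(ρg) = 89×1000 / (1000 × 9.81) = 9.07 m.
Velocity heads: v₁²/2g = 2.24²/19.62 = 0.256 m; v₂²/2g = 0.85²/19.62 = 0.037 m.
Total head H = z₁ + ψ₁ + v₁²/2g = 182.76 + 9.07 + 0.256 = 192.09 m.
ψ₂ = H − z₂ − v₂²/2g = 192.09 − 189.16 − 0.037 = 2.89 m.
P₂ = ρgψ₂ = 1000 × 9.81 × 2.89 ≈ 28.4 kPa.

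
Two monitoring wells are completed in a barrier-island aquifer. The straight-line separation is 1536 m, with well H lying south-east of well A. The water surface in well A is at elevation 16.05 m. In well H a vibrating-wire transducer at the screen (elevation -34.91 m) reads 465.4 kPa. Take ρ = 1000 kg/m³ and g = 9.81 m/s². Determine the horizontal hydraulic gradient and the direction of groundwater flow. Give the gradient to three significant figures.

i ≈ 0.00229; groundwater flows toward the south-east

Total head at well A: h = 16.05 m (water level in the piezometer is the total head).
Pressure head at well H: ψ = P/(ρg) = 465.4×1000 / (1000 × 9.81) = 47.44 m.
Total head at well H: h = z + ψ = -34.91 + 47.44 = 12.53 m.
Head difference: h(well A) − h(well H) = 16.05 − 12.53 = 3.52 m.
Hydraulic gradient: i = |Δh| / L = 3.52 / 1536 = 0.00229.
Flow is from higher to lower head: from well A toward well H, i.e. toward the south-east.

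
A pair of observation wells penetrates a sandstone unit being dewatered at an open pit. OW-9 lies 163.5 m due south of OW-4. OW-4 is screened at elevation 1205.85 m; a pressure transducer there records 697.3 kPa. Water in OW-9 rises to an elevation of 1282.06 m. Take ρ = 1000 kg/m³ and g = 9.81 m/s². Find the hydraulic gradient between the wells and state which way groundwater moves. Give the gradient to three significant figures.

Pressure head at OW-4: ψ = P/(ρg) = 697.3×1000 / (1000 × 9.81) = 71.08 m.
Total head at OW-4: h = z + ψ = 1205.85 + 71.08 = 1276.93 m.
Total head at OW-9: h = 1282.06 m (water level in the piezometer is the total head).
Head difference: h(OW-4) − h(OW-9) = 1276.93 − 1282.06 = -5.13 m.
Hydraulic gradient: i = |Δh| / L = 5.13 / 163.5 = 0.0314.
Flow is from higher to lower head: from OW-9 toward OW-4, i.e. toward the north.

i ≈ 0.0314; groundwater flows toward the north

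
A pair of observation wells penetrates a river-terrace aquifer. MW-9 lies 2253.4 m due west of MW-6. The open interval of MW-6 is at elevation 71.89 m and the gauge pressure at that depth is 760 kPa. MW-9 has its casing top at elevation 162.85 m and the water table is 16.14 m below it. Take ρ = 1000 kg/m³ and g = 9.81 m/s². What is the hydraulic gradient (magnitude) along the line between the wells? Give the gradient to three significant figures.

Pressure head at MW-6: ψ = P/(ρg) = 760×1000 / (1000 × 9.81) = 77.47 m.
Total head at MW-6: h = z + ψ = 71.89 + 77.47 = 149.36 m.
Total head at MW-9: h = 162.85 − 16.14 = 146.71 m.
Head difference: h(MW-6) − h(MW-9) = 149.36 − 146.71 = 2.65 m.
Hydraulic gradient: i = |Δh| / L = 2.65 / 2253.4 = 0.00118.

i ≈ 0.00118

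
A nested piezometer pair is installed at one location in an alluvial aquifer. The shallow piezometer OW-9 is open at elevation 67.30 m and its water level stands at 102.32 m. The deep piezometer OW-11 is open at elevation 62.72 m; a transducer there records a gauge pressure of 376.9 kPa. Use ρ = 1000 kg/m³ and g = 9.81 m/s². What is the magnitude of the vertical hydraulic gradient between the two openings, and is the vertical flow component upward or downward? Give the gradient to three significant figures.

Total head at OW-9: h = 102.32 m (water level in the standpipe).
Pressure head at OW-11: ψ = P/(ρg) = 376.9×1000 / (1000 × 9.81) = 38.42 m.
Total head at OW-11: h = z + ψ = 62.72 + 38.42 = 101.14 m.
Δh = h(OW-9) − h(OW-11) = 102.32 − 101.14 = 1.18 m.
Vertical separation Δz = 67.30 − 62.72 = 4.58 m.
|i_v| = |Δh| / Δz = 1.18 / 4.58 = 0.258.
Head is higher in the shallow piezometer, so vertical flow is downward (recharge condition).

|i_v| ≈ 0.258; vertical flow is downward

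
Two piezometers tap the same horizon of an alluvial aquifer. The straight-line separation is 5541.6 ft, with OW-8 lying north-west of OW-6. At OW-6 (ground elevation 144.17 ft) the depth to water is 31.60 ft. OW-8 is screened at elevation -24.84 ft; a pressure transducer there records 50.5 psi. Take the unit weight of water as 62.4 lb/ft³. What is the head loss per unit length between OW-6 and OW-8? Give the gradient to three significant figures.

Total head at OW-6: h = 144.17 − 31.60 = 112.57 ft.
Pressure head at OW-8: ψ = 144·P/γ = 144 × 50.5 / 62.4 = 116.54 ft.
Total head at OW-8: h = z + ψ = -24.84 + 116.54 = 91.70 ft.
Head difference: h(OW-6) − h(OW-8) = 112.57 − 91.70 = 20.87 ft.
Hydraulic gradient: i = |Δh| / L = 20.87 / 5541.6 = 0.00377.

i ≈ 0.00377 ft/ft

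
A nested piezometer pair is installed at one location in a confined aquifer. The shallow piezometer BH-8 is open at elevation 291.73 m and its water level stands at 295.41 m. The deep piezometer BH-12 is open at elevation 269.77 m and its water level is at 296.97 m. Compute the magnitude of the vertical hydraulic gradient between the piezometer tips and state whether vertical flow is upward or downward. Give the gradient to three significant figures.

Total head at BH-8: h = 295.41 m (water level in the standpipe).
Total head at BH-12: h = 296.97 m.
Δh = h(BH-8) − h(BH-12) = 295.41 − 296.97 = -1.56 m.
Vertical separation Δz = 291.73 − 269.77 = 21.96 m.
|i_v| = |Δh| / Δz = 1.56 / 21.96 = 0.0710.
Head is higher in the deep piezometer, so vertical flow is upward (discharge condition).

|i_v| ≈ 0.0710; vertical flow is upward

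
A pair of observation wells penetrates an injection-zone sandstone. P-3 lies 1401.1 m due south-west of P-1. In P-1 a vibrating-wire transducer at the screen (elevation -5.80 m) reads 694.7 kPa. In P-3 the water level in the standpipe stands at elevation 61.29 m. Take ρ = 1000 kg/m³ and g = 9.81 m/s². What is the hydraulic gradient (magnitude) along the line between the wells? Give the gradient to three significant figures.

Pressure head at P-1: ψ = P/(ρg) = 694.7×1000 / (1000 × 9.81) = 70.82 m.
Total head at P-1: h = z + ψ = -5.80 + 70.82 = 65.02 m.
Total head at P-3: h = 61.29 m (water level in the piezometer is the total head).
Head difference: h(P-1) − h(P-3) = 65.02 − 61.29 = 3.73 m.
Hydraulic gradient: i = |Δh| / L = 3.73 / 1401.1 = 0.00266.

i ≈ 0.00266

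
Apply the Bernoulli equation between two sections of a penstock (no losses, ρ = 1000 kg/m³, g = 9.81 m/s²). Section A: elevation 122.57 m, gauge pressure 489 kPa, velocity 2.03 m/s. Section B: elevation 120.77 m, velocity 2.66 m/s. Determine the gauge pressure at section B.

P₂ ≈ 505 kPa

Pressure head at A: ψ₁ = P₁/(ρg) = 489×1000 / (1000 × 9.81) = 49.85 m.
Velocity heads: v₁²/2g = 2.03²/19.62 = 0.210 m; v₂²/2g = 2.66²/19.62 = 0.361 m.
Total head H = z₁ + ψ₁ + v₁²/2g = 122.57 + 49.85 + 0.210 = 172.63 m.
ψ₂ = H − z₂ − v₂²/2g = 172.63 − 120.77 − 0.361 = 51.50 m.
P₂ = ρgψ₂ = 1000 × 9.81 × 51.50 ≈ 505 kPa.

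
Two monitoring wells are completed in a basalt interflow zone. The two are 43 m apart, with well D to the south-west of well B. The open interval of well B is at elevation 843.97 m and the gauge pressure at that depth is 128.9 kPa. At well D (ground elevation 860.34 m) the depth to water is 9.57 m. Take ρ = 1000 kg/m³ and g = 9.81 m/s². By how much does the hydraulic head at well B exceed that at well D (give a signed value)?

Pressure head at well B: ψ = P/(ρg) = 128.9×1000 / (1000 × 9.81) = 13.14 m.
Total head at well B: h = z + ψ = 843.97 + 13.14 = 857.11 m.
Total head at well D: h = 860.34 − 9.57 = 850.77 m.
Head difference: h(well B) − h(well D) = 857.11 − 850.77 = 6.34 m.

Δh ≈ 6.34 m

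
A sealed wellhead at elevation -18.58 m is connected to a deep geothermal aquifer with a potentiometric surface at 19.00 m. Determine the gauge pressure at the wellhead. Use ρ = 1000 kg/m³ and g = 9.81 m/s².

Head above the cap: Δh = 19.00 − (-18.58) = 37.58 m.
P = ρgΔh = 1000 × 9.81 × 37.58 = 368660 Pa ≈ 369 kPa.

P ≈ 369 kPa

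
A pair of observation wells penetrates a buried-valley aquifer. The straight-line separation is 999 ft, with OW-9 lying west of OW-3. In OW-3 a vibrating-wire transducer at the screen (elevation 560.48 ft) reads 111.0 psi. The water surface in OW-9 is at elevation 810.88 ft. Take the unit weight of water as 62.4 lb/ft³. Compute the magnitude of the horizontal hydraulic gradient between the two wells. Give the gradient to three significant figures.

i ≈ 0.00576

Pressure head at OW-3: ψ = 144·P/γ = 144 × 111.0 / 62.4 = 256.15 ft.
Total head at OW-3: h = z + ψ = 560.48 + 256.15 = 816.63 ft.
Total head at OW-9: h = 810.88 ft (water level in the piezometer is the total head).
Head difference: h(OW-3) − h(OW-9) = 816.63 − 810.88 = 5.75 ft.
Hydraulic gradient: i = |Δh| / L = 5.75 / 999 = 0.00576.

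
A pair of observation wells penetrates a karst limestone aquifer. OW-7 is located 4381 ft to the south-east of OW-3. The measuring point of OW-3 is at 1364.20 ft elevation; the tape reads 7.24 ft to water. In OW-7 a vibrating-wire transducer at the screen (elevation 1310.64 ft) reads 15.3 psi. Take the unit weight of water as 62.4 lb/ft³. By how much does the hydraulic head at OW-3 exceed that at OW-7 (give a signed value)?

Δh ≈ 11.01 ft

Total head at OW-3: h = 1364.20 − 7.24 = 1356.96 ft.
Pressure head at OW-7: ψ = 144·P/γ = 144 × 15.3 / 62.4 = 35.31 ft.
Total head at OW-7: h = z + ψ = 1310.64 + 35.31 = 1345.95 ft.
Head difference: h(OW-3) − h(OW-7) = 1356.96 − 1345.95 = 11.01 ft.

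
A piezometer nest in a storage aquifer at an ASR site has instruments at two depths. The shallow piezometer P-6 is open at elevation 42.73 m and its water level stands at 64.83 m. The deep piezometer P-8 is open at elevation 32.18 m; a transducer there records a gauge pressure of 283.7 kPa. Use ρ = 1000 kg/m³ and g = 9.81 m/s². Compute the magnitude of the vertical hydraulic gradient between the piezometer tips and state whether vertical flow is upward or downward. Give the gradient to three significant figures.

Total head at P-6: h = 64.83 m (water level in the standpipe).
Pressure head at P-8: ψ = P/(ρg) = 283.7×1000 / (1000 × 9.81) = 28.92 m.
Total head at P-8: h = z + ψ = 32.18 + 28.92 = 61.10 m.
Δh = h(P-6) − h(P-8) = 64.83 − 61.10 = 3.73 m.
Vertical separation Δz = 42.73 − 32.18 = 10.55 m.
|i_v| = |Δh| / Δz = 3.73 / 10.55 = 0.354.
Head is higher in the shallow piezometer, so vertical flow is downward (recharge condition).

|i_v| ≈ 0.354; vertical flow is downward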